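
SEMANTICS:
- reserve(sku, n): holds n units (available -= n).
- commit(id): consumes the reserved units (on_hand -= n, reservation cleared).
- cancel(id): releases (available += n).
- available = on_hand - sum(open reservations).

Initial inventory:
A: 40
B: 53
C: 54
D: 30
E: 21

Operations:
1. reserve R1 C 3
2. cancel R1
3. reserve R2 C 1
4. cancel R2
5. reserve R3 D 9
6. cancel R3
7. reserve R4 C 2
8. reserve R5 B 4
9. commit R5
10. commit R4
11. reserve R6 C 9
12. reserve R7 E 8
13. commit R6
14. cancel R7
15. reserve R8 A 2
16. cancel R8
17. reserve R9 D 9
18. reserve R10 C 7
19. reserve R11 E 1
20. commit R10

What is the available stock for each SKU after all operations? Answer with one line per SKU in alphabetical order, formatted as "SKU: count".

Answer: A: 40
B: 49
C: 36
D: 21
E: 20

Derivation:
Step 1: reserve R1 C 3 -> on_hand[A=40 B=53 C=54 D=30 E=21] avail[A=40 B=53 C=51 D=30 E=21] open={R1}
Step 2: cancel R1 -> on_hand[A=40 B=53 C=54 D=30 E=21] avail[A=40 B=53 C=54 D=30 E=21] open={}
Step 3: reserve R2 C 1 -> on_hand[A=40 B=53 C=54 D=30 E=21] avail[A=40 B=53 C=53 D=30 E=21] open={R2}
Step 4: cancel R2 -> on_hand[A=40 B=53 C=54 D=30 E=21] avail[A=40 B=53 C=54 D=30 E=21] open={}
Step 5: reserve R3 D 9 -> on_hand[A=40 B=53 C=54 D=30 E=21] avail[A=40 B=53 C=54 D=21 E=21] open={R3}
Step 6: cancel R3 -> on_hand[A=40 B=53 C=54 D=30 E=21] avail[A=40 B=53 C=54 D=30 E=21] open={}
Step 7: reserve R4 C 2 -> on_hand[A=40 B=53 C=54 D=30 E=21] avail[A=40 B=53 C=52 D=30 E=21] open={R4}
Step 8: reserve R5 B 4 -> on_hand[A=40 B=53 C=54 D=30 E=21] avail[A=40 B=49 C=52 D=30 E=21] open={R4,R5}
Step 9: commit R5 -> on_hand[A=40 B=49 C=54 D=30 E=21] avail[A=40 B=49 C=52 D=30 E=21] open={R4}
Step 10: commit R4 -> on_hand[A=40 B=49 C=52 D=30 E=21] avail[A=40 B=49 C=52 D=30 E=21] open={}
Step 11: reserve R6 C 9 -> on_hand[A=40 B=49 C=52 D=30 E=21] avail[A=40 B=49 C=43 D=30 E=21] open={R6}
Step 12: reserve R7 E 8 -> on_hand[A=40 B=49 C=52 D=30 E=21] avail[A=40 B=49 C=43 D=30 E=13] open={R6,R7}
Step 13: commit R6 -> on_hand[A=40 B=49 C=43 D=30 E=21] avail[A=40 B=49 C=43 D=30 E=13] open={R7}
Step 14: cancel R7 -> on_hand[A=40 B=49 C=43 D=30 E=21] avail[A=40 B=49 C=43 D=30 E=21] open={}
Step 15: reserve R8 A 2 -> on_hand[A=40 B=49 C=43 D=30 E=21] avail[A=38 B=49 C=43 D=30 E=21] open={R8}
Step 16: cancel R8 -> on_hand[A=40 B=49 C=43 D=30 E=21] avail[A=40 B=49 C=43 D=30 E=21] open={}
Step 17: reserve R9 D 9 -> on_hand[A=40 B=49 C=43 D=30 E=21] avail[A=40 B=49 C=43 D=21 E=21] open={R9}
Step 18: reserve R10 C 7 -> on_hand[A=40 B=49 C=43 D=30 E=21] avail[A=40 B=49 C=36 D=21 E=21] open={R10,R9}
Step 19: reserve R11 E 1 -> on_hand[A=40 B=49 C=43 D=30 E=21] avail[A=40 B=49 C=36 D=21 E=20] open={R10,R11,R9}
Step 20: commit R10 -> on_hand[A=40 B=49 C=36 D=30 E=21] avail[A=40 B=49 C=36 D=21 E=20] open={R11,R9}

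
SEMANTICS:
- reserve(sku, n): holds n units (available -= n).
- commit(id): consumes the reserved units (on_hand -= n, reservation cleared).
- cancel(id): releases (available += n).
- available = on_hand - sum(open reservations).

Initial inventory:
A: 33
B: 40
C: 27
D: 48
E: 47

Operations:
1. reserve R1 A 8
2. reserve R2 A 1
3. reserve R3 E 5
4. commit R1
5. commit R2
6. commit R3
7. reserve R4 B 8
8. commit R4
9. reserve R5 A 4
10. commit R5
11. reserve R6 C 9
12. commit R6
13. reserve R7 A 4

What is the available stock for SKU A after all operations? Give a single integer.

Answer: 16

Derivation:
Step 1: reserve R1 A 8 -> on_hand[A=33 B=40 C=27 D=48 E=47] avail[A=25 B=40 C=27 D=48 E=47] open={R1}
Step 2: reserve R2 A 1 -> on_hand[A=33 B=40 C=27 D=48 E=47] avail[A=24 B=40 C=27 D=48 E=47] open={R1,R2}
Step 3: reserve R3 E 5 -> on_hand[A=33 B=40 C=27 D=48 E=47] avail[A=24 B=40 C=27 D=48 E=42] open={R1,R2,R3}
Step 4: commit R1 -> on_hand[A=25 B=40 C=27 D=48 E=47] avail[A=24 B=40 C=27 D=48 E=42] open={R2,R3}
Step 5: commit R2 -> on_hand[A=24 B=40 C=27 D=48 E=47] avail[A=24 B=40 C=27 D=48 E=42] open={R3}
Step 6: commit R3 -> on_hand[A=24 B=40 C=27 D=48 E=42] avail[A=24 B=40 C=27 D=48 E=42] open={}
Step 7: reserve R4 B 8 -> on_hand[A=24 B=40 C=27 D=48 E=42] avail[A=24 B=32 C=27 D=48 E=42] open={R4}
Step 8: commit R4 -> on_hand[A=24 B=32 C=27 D=48 E=42] avail[A=24 B=32 C=27 D=48 E=42] open={}
Step 9: reserve R5 A 4 -> on_hand[A=24 B=32 C=27 D=48 E=42] avail[A=20 B=32 C=27 D=48 E=42] open={R5}
Step 10: commit R5 -> on_hand[A=20 B=32 C=27 D=48 E=42] avail[A=20 B=32 C=27 D=48 E=42] open={}
Step 11: reserve R6 C 9 -> on_hand[A=20 B=32 C=27 D=48 E=42] avail[A=20 B=32 C=18 D=48 E=42] open={R6}
Step 12: commit R6 -> on_hand[A=20 B=32 C=18 D=48 E=42] avail[A=20 B=32 C=18 D=48 E=42] open={}
Step 13: reserve R7 A 4 -> on_hand[A=20 B=32 C=18 D=48 E=42] avail[A=16 B=32 C=18 D=48 E=42] open={R7}
Final available[A] = 16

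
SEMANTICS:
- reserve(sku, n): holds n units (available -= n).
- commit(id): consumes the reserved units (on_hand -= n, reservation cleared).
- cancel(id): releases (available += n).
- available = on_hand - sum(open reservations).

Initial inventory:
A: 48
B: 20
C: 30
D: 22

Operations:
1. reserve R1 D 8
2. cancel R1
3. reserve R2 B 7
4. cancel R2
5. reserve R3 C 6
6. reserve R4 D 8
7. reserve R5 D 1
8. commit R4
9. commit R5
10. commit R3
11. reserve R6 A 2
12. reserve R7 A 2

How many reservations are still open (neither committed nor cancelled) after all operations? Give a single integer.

Answer: 2

Derivation:
Step 1: reserve R1 D 8 -> on_hand[A=48 B=20 C=30 D=22] avail[A=48 B=20 C=30 D=14] open={R1}
Step 2: cancel R1 -> on_hand[A=48 B=20 C=30 D=22] avail[A=48 B=20 C=30 D=22] open={}
Step 3: reserve R2 B 7 -> on_hand[A=48 B=20 C=30 D=22] avail[A=48 B=13 C=30 D=22] open={R2}
Step 4: cancel R2 -> on_hand[A=48 B=20 C=30 D=22] avail[A=48 B=20 C=30 D=22] open={}
Step 5: reserve R3 C 6 -> on_hand[A=48 B=20 C=30 D=22] avail[A=48 B=20 C=24 D=22] open={R3}
Step 6: reserve R4 D 8 -> on_hand[A=48 B=20 C=30 D=22] avail[A=48 B=20 C=24 D=14] open={R3,R4}
Step 7: reserve R5 D 1 -> on_hand[A=48 B=20 C=30 D=22] avail[A=48 B=20 C=24 D=13] open={R3,R4,R5}
Step 8: commit R4 -> on_hand[A=48 B=20 C=30 D=14] avail[A=48 B=20 C=24 D=13] open={R3,R5}
Step 9: commit R5 -> on_hand[A=48 B=20 C=30 D=13] avail[A=48 B=20 C=24 D=13] open={R3}
Step 10: commit R3 -> on_hand[A=48 B=20 C=24 D=13] avail[A=48 B=20 C=24 D=13] open={}
Step 11: reserve R6 A 2 -> on_hand[A=48 B=20 C=24 D=13] avail[A=46 B=20 C=24 D=13] open={R6}
Step 12: reserve R7 A 2 -> on_hand[A=48 B=20 C=24 D=13] avail[A=44 B=20 C=24 D=13] open={R6,R7}
Open reservations: ['R6', 'R7'] -> 2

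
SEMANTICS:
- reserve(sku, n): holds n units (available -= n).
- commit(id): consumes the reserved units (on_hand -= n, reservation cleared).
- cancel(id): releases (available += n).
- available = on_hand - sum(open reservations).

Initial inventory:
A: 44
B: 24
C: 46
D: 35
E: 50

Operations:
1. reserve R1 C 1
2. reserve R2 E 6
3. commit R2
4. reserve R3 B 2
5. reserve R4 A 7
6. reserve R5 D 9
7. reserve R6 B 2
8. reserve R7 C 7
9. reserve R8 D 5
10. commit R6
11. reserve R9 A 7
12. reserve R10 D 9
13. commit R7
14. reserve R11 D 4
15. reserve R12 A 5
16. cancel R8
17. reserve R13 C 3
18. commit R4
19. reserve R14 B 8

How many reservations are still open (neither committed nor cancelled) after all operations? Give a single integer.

Step 1: reserve R1 C 1 -> on_hand[A=44 B=24 C=46 D=35 E=50] avail[A=44 B=24 C=45 D=35 E=50] open={R1}
Step 2: reserve R2 E 6 -> on_hand[A=44 B=24 C=46 D=35 E=50] avail[A=44 B=24 C=45 D=35 E=44] open={R1,R2}
Step 3: commit R2 -> on_hand[A=44 B=24 C=46 D=35 E=44] avail[A=44 B=24 C=45 D=35 E=44] open={R1}
Step 4: reserve R3 B 2 -> on_hand[A=44 B=24 C=46 D=35 E=44] avail[A=44 B=22 C=45 D=35 E=44] open={R1,R3}
Step 5: reserve R4 A 7 -> on_hand[A=44 B=24 C=46 D=35 E=44] avail[A=37 B=22 C=45 D=35 E=44] open={R1,R3,R4}
Step 6: reserve R5 D 9 -> on_hand[A=44 B=24 C=46 D=35 E=44] avail[A=37 B=22 C=45 D=26 E=44] open={R1,R3,R4,R5}
Step 7: reserve R6 B 2 -> on_hand[A=44 B=24 C=46 D=35 E=44] avail[A=37 B=20 C=45 D=26 E=44] open={R1,R3,R4,R5,R6}
Step 8: reserve R7 C 7 -> on_hand[A=44 B=24 C=46 D=35 E=44] avail[A=37 B=20 C=38 D=26 E=44] open={R1,R3,R4,R5,R6,R7}
Step 9: reserve R8 D 5 -> on_hand[A=44 B=24 C=46 D=35 E=44] avail[A=37 B=20 C=38 D=21 E=44] open={R1,R3,R4,R5,R6,R7,R8}
Step 10: commit R6 -> on_hand[A=44 B=22 C=46 D=35 E=44] avail[A=37 B=20 C=38 D=21 E=44] open={R1,R3,R4,R5,R7,R8}
Step 11: reserve R9 A 7 -> on_hand[A=44 B=22 C=46 D=35 E=44] avail[A=30 B=20 C=38 D=21 E=44] open={R1,R3,R4,R5,R7,R8,R9}
Step 12: reserve R10 D 9 -> on_hand[A=44 B=22 C=46 D=35 E=44] avail[A=30 B=20 C=38 D=12 E=44] open={R1,R10,R3,R4,R5,R7,R8,R9}
Step 13: commit R7 -> on_hand[A=44 B=22 C=39 D=35 E=44] avail[A=30 B=20 C=38 D=12 E=44] open={R1,R10,R3,R4,R5,R8,R9}
Step 14: reserve R11 D 4 -> on_hand[A=44 B=22 C=39 D=35 E=44] avail[A=30 B=20 C=38 D=8 E=44] open={R1,R10,R11,R3,R4,R5,R8,R9}
Step 15: reserve R12 A 5 -> on_hand[A=44 B=22 C=39 D=35 E=44] avail[A=25 B=20 C=38 D=8 E=44] open={R1,R10,R11,R12,R3,R4,R5,R8,R9}
Step 16: cancel R8 -> on_hand[A=44 B=22 C=39 D=35 E=44] avail[A=25 B=20 C=38 D=13 E=44] open={R1,R10,R11,R12,R3,R4,R5,R9}
Step 17: reserve R13 C 3 -> on_hand[A=44 B=22 C=39 D=35 E=44] avail[A=25 B=20 C=35 D=13 E=44] open={R1,R10,R11,R12,R13,R3,R4,R5,R9}
Step 18: commit R4 -> on_hand[A=37 B=22 C=39 D=35 E=44] avail[A=25 B=20 C=35 D=13 E=44] open={R1,R10,R11,R12,R13,R3,R5,R9}
Step 19: reserve R14 B 8 -> on_hand[A=37 B=22 C=39 D=35 E=44] avail[A=25 B=12 C=35 D=13 E=44] open={R1,R10,R11,R12,R13,R14,R3,R5,R9}
Open reservations: ['R1', 'R10', 'R11', 'R12', 'R13', 'R14', 'R3', 'R5', 'R9'] -> 9

Answer: 9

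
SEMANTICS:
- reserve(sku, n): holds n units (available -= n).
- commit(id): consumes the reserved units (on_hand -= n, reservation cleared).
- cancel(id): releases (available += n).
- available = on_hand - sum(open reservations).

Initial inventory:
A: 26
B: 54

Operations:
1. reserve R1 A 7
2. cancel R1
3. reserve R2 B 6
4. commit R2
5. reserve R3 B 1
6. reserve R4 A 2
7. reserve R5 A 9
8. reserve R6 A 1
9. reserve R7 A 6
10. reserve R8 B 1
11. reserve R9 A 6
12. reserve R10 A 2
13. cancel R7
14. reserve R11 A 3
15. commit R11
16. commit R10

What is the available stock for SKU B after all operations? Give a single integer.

Step 1: reserve R1 A 7 -> on_hand[A=26 B=54] avail[A=19 B=54] open={R1}
Step 2: cancel R1 -> on_hand[A=26 B=54] avail[A=26 B=54] open={}
Step 3: reserve R2 B 6 -> on_hand[A=26 B=54] avail[A=26 B=48] open={R2}
Step 4: commit R2 -> on_hand[A=26 B=48] avail[A=26 B=48] open={}
Step 5: reserve R3 B 1 -> on_hand[A=26 B=48] avail[A=26 B=47] open={R3}
Step 6: reserve R4 A 2 -> on_hand[A=26 B=48] avail[A=24 B=47] open={R3,R4}
Step 7: reserve R5 A 9 -> on_hand[A=26 B=48] avail[A=15 B=47] open={R3,R4,R5}
Step 8: reserve R6 A 1 -> on_hand[A=26 B=48] avail[A=14 B=47] open={R3,R4,R5,R6}
Step 9: reserve R7 A 6 -> on_hand[A=26 B=48] avail[A=8 B=47] open={R3,R4,R5,R6,R7}
Step 10: reserve R8 B 1 -> on_hand[A=26 B=48] avail[A=8 B=46] open={R3,R4,R5,R6,R7,R8}
Step 11: reserve R9 A 6 -> on_hand[A=26 B=48] avail[A=2 B=46] open={R3,R4,R5,R6,R7,R8,R9}
Step 12: reserve R10 A 2 -> on_hand[A=26 B=48] avail[A=0 B=46] open={R10,R3,R4,R5,R6,R7,R8,R9}
Step 13: cancel R7 -> on_hand[A=26 B=48] avail[A=6 B=46] open={R10,R3,R4,R5,R6,R8,R9}
Step 14: reserve R11 A 3 -> on_hand[A=26 B=48] avail[A=3 B=46] open={R10,R11,R3,R4,R5,R6,R8,R9}
Step 15: commit R11 -> on_hand[A=23 B=48] avail[A=3 B=46] open={R10,R3,R4,R5,R6,R8,R9}
Step 16: commit R10 -> on_hand[A=21 B=48] avail[A=3 B=46] open={R3,R4,R5,R6,R8,R9}
Final available[B] = 46

Answer: 46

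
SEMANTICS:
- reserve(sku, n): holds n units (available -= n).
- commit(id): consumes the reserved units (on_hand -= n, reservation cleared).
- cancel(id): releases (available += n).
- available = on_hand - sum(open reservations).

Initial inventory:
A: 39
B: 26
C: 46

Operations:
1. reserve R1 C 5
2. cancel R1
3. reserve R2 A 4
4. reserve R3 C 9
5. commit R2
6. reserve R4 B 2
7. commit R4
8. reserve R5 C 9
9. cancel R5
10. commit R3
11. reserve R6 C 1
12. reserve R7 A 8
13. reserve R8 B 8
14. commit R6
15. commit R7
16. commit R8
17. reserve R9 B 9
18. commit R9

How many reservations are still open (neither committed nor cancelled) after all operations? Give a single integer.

Step 1: reserve R1 C 5 -> on_hand[A=39 B=26 C=46] avail[A=39 B=26 C=41] open={R1}
Step 2: cancel R1 -> on_hand[A=39 B=26 C=46] avail[A=39 B=26 C=46] open={}
Step 3: reserve R2 A 4 -> on_hand[A=39 B=26 C=46] avail[A=35 B=26 C=46] open={R2}
Step 4: reserve R3 C 9 -> on_hand[A=39 B=26 C=46] avail[A=35 B=26 C=37] open={R2,R3}
Step 5: commit R2 -> on_hand[A=35 B=26 C=46] avail[A=35 B=26 C=37] open={R3}
Step 6: reserve R4 B 2 -> on_hand[A=35 B=26 C=46] avail[A=35 B=24 C=37] open={R3,R4}
Step 7: commit R4 -> on_hand[A=35 B=24 C=46] avail[A=35 B=24 C=37] open={R3}
Step 8: reserve R5 C 9 -> on_hand[A=35 B=24 C=46] avail[A=35 B=24 C=28] open={R3,R5}
Step 9: cancel R5 -> on_hand[A=35 B=24 C=46] avail[A=35 B=24 C=37] open={R3}
Step 10: commit R3 -> on_hand[A=35 B=24 C=37] avail[A=35 B=24 C=37] open={}
Step 11: reserve R6 C 1 -> on_hand[A=35 B=24 C=37] avail[A=35 B=24 C=36] open={R6}
Step 12: reserve R7 A 8 -> on_hand[A=35 B=24 C=37] avail[A=27 B=24 C=36] open={R6,R7}
Step 13: reserve R8 B 8 -> on_hand[A=35 B=24 C=37] avail[A=27 B=16 C=36] open={R6,R7,R8}
Step 14: commit R6 -> on_hand[A=35 B=24 C=36] avail[A=27 B=16 C=36] open={R7,R8}
Step 15: commit R7 -> on_hand[A=27 B=24 C=36] avail[A=27 B=16 C=36] open={R8}
Step 16: commit R8 -> on_hand[A=27 B=16 C=36] avail[A=27 B=16 C=36] open={}
Step 17: reserve R9 B 9 -> on_hand[A=27 B=16 C=36] avail[A=27 B=7 C=36] open={R9}
Step 18: commit R9 -> on_hand[A=27 B=7 C=36] avail[A=27 B=7 C=36] open={}
Open reservations: [] -> 0

Answer: 0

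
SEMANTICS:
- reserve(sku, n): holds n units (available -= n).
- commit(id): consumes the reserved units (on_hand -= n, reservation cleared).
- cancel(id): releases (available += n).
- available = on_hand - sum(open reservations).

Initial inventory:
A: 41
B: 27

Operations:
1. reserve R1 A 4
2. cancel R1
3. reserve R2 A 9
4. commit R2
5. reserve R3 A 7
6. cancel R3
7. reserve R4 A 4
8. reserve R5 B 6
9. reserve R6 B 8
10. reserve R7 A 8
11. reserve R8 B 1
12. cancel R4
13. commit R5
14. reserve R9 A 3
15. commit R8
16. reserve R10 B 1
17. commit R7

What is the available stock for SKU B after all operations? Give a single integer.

Step 1: reserve R1 A 4 -> on_hand[A=41 B=27] avail[A=37 B=27] open={R1}
Step 2: cancel R1 -> on_hand[A=41 B=27] avail[A=41 B=27] open={}
Step 3: reserve R2 A 9 -> on_hand[A=41 B=27] avail[A=32 B=27] open={R2}
Step 4: commit R2 -> on_hand[A=32 B=27] avail[A=32 B=27] open={}
Step 5: reserve R3 A 7 -> on_hand[A=32 B=27] avail[A=25 B=27] open={R3}
Step 6: cancel R3 -> on_hand[A=32 B=27] avail[A=32 B=27] open={}
Step 7: reserve R4 A 4 -> on_hand[A=32 B=27] avail[A=28 B=27] open={R4}
Step 8: reserve R5 B 6 -> on_hand[A=32 B=27] avail[A=28 B=21] open={R4,R5}
Step 9: reserve R6 B 8 -> on_hand[A=32 B=27] avail[A=28 B=13] open={R4,R5,R6}
Step 10: reserve R7 A 8 -> on_hand[A=32 B=27] avail[A=20 B=13] open={R4,R5,R6,R7}
Step 11: reserve R8 B 1 -> on_hand[A=32 B=27] avail[A=20 B=12] open={R4,R5,R6,R7,R8}
Step 12: cancel R4 -> on_hand[A=32 B=27] avail[A=24 B=12] open={R5,R6,R7,R8}
Step 13: commit R5 -> on_hand[A=32 B=21] avail[A=24 B=12] open={R6,R7,R8}
Step 14: reserve R9 A 3 -> on_hand[A=32 B=21] avail[A=21 B=12] open={R6,R7,R8,R9}
Step 15: commit R8 -> on_hand[A=32 B=20] avail[A=21 B=12] open={R6,R7,R9}
Step 16: reserve R10 B 1 -> on_hand[A=32 B=20] avail[A=21 B=11] open={R10,R6,R7,R9}
Step 17: commit R7 -> on_hand[A=24 B=20] avail[A=21 B=11] open={R10,R6,R9}
Final available[B] = 11

Answer: 11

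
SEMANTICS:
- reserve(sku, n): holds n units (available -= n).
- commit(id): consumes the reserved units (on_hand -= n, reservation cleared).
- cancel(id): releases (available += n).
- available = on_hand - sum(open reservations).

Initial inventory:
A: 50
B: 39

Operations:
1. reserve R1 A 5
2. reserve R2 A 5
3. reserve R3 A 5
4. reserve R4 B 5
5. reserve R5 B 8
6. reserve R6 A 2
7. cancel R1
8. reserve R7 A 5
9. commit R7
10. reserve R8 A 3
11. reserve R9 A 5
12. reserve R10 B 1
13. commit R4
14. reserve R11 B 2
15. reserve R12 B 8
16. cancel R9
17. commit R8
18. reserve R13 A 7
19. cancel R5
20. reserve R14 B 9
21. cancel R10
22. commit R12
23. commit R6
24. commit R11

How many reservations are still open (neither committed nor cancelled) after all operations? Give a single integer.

Step 1: reserve R1 A 5 -> on_hand[A=50 B=39] avail[A=45 B=39] open={R1}
Step 2: reserve R2 A 5 -> on_hand[A=50 B=39] avail[A=40 B=39] open={R1,R2}
Step 3: reserve R3 A 5 -> on_hand[A=50 B=39] avail[A=35 B=39] open={R1,R2,R3}
Step 4: reserve R4 B 5 -> on_hand[A=50 B=39] avail[A=35 B=34] open={R1,R2,R3,R4}
Step 5: reserve R5 B 8 -> on_hand[A=50 B=39] avail[A=35 B=26] open={R1,R2,R3,R4,R5}
Step 6: reserve R6 A 2 -> on_hand[A=50 B=39] avail[A=33 B=26] open={R1,R2,R3,R4,R5,R6}
Step 7: cancel R1 -> on_hand[A=50 B=39] avail[A=38 B=26] open={R2,R3,R4,R5,R6}
Step 8: reserve R7 A 5 -> on_hand[A=50 B=39] avail[A=33 B=26] open={R2,R3,R4,R5,R6,R7}
Step 9: commit R7 -> on_hand[A=45 B=39] avail[A=33 B=26] open={R2,R3,R4,R5,R6}
Step 10: reserve R8 A 3 -> on_hand[A=45 B=39] avail[A=30 B=26] open={R2,R3,R4,R5,R6,R8}
Step 11: reserve R9 A 5 -> on_hand[A=45 B=39] avail[A=25 B=26] open={R2,R3,R4,R5,R6,R8,R9}
Step 12: reserve R10 B 1 -> on_hand[A=45 B=39] avail[A=25 B=25] open={R10,R2,R3,R4,R5,R6,R8,R9}
Step 13: commit R4 -> on_hand[A=45 B=34] avail[A=25 B=25] open={R10,R2,R3,R5,R6,R8,R9}
Step 14: reserve R11 B 2 -> on_hand[A=45 B=34] avail[A=25 B=23] open={R10,R11,R2,R3,R5,R6,R8,R9}
Step 15: reserve R12 B 8 -> on_hand[A=45 B=34] avail[A=25 B=15] open={R10,R11,R12,R2,R3,R5,R6,R8,R9}
Step 16: cancel R9 -> on_hand[A=45 B=34] avail[A=30 B=15] open={R10,R11,R12,R2,R3,R5,R6,R8}
Step 17: commit R8 -> on_hand[A=42 B=34] avail[A=30 B=15] open={R10,R11,R12,R2,R3,R5,R6}
Step 18: reserve R13 A 7 -> on_hand[A=42 B=34] avail[A=23 B=15] open={R10,R11,R12,R13,R2,R3,R5,R6}
Step 19: cancel R5 -> on_hand[A=42 B=34] avail[A=23 B=23] open={R10,R11,R12,R13,R2,R3,R6}
Step 20: reserve R14 B 9 -> on_hand[A=42 B=34] avail[A=23 B=14] open={R10,R11,R12,R13,R14,R2,R3,R6}
Step 21: cancel R10 -> on_hand[A=42 B=34] avail[A=23 B=15] open={R11,R12,R13,R14,R2,R3,R6}
Step 22: commit R12 -> on_hand[A=42 B=26] avail[A=23 B=15] open={R11,R13,R14,R2,R3,R6}
Step 23: commit R6 -> on_hand[A=40 B=26] avail[A=23 B=15] open={R11,R13,R14,R2,R3}
Step 24: commit R11 -> on_hand[A=40 B=24] avail[A=23 B=15] open={R13,R14,R2,R3}
Open reservations: ['R13', 'R14', 'R2', 'R3'] -> 4

Answer: 4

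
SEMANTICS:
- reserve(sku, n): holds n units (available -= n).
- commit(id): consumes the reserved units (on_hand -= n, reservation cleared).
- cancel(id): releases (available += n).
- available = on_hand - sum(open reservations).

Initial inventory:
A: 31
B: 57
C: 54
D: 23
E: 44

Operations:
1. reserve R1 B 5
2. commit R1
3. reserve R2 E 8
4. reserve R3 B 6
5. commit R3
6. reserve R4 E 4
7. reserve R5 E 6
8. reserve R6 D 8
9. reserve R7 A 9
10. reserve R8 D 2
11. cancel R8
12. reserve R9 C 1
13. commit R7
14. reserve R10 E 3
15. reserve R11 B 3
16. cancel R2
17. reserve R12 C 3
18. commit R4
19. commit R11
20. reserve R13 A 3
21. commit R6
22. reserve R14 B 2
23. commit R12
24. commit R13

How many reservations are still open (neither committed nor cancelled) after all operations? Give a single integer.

Step 1: reserve R1 B 5 -> on_hand[A=31 B=57 C=54 D=23 E=44] avail[A=31 B=52 C=54 D=23 E=44] open={R1}
Step 2: commit R1 -> on_hand[A=31 B=52 C=54 D=23 E=44] avail[A=31 B=52 C=54 D=23 E=44] open={}
Step 3: reserve R2 E 8 -> on_hand[A=31 B=52 C=54 D=23 E=44] avail[A=31 B=52 C=54 D=23 E=36] open={R2}
Step 4: reserve R3 B 6 -> on_hand[A=31 B=52 C=54 D=23 E=44] avail[A=31 B=46 C=54 D=23 E=36] open={R2,R3}
Step 5: commit R3 -> on_hand[A=31 B=46 C=54 D=23 E=44] avail[A=31 B=46 C=54 D=23 E=36] open={R2}
Step 6: reserve R4 E 4 -> on_hand[A=31 B=46 C=54 D=23 E=44] avail[A=31 B=46 C=54 D=23 E=32] open={R2,R4}
Step 7: reserve R5 E 6 -> on_hand[A=31 B=46 C=54 D=23 E=44] avail[A=31 B=46 C=54 D=23 E=26] open={R2,R4,R5}
Step 8: reserve R6 D 8 -> on_hand[A=31 B=46 C=54 D=23 E=44] avail[A=31 B=46 C=54 D=15 E=26] open={R2,R4,R5,R6}
Step 9: reserve R7 A 9 -> on_hand[A=31 B=46 C=54 D=23 E=44] avail[A=22 B=46 C=54 D=15 E=26] open={R2,R4,R5,R6,R7}
Step 10: reserve R8 D 2 -> on_hand[A=31 B=46 C=54 D=23 E=44] avail[A=22 B=46 C=54 D=13 E=26] open={R2,R4,R5,R6,R7,R8}
Step 11: cancel R8 -> on_hand[A=31 B=46 C=54 D=23 E=44] avail[A=22 B=46 C=54 D=15 E=26] open={R2,R4,R5,R6,R7}
Step 12: reserve R9 C 1 -> on_hand[A=31 B=46 C=54 D=23 E=44] avail[A=22 B=46 C=53 D=15 E=26] open={R2,R4,R5,R6,R7,R9}
Step 13: commit R7 -> on_hand[A=22 B=46 C=54 D=23 E=44] avail[A=22 B=46 C=53 D=15 E=26] open={R2,R4,R5,R6,R9}
Step 14: reserve R10 E 3 -> on_hand[A=22 B=46 C=54 D=23 E=44] avail[A=22 B=46 C=53 D=15 E=23] open={R10,R2,R4,R5,R6,R9}
Step 15: reserve R11 B 3 -> on_hand[A=22 B=46 C=54 D=23 E=44] avail[A=22 B=43 C=53 D=15 E=23] open={R10,R11,R2,R4,R5,R6,R9}
Step 16: cancel R2 -> on_hand[A=22 B=46 C=54 D=23 E=44] avail[A=22 B=43 C=53 D=15 E=31] open={R10,R11,R4,R5,R6,R9}
Step 17: reserve R12 C 3 -> on_hand[A=22 B=46 C=54 D=23 E=44] avail[A=22 B=43 C=50 D=15 E=31] open={R10,R11,R12,R4,R5,R6,R9}
Step 18: commit R4 -> on_hand[A=22 B=46 C=54 D=23 E=40] avail[A=22 B=43 C=50 D=15 E=31] open={R10,R11,R12,R5,R6,R9}
Step 19: commit R11 -> on_hand[A=22 B=43 C=54 D=23 E=40] avail[A=22 B=43 C=50 D=15 E=31] open={R10,R12,R5,R6,R9}
Step 20: reserve R13 A 3 -> on_hand[A=22 B=43 C=54 D=23 E=40] avail[A=19 B=43 C=50 D=15 E=31] open={R10,R12,R13,R5,R6,R9}
Step 21: commit R6 -> on_hand[A=22 B=43 C=54 D=15 E=40] avail[A=19 B=43 C=50 D=15 E=31] open={R10,R12,R13,R5,R9}
Step 22: reserve R14 B 2 -> on_hand[A=22 B=43 C=54 D=15 E=40] avail[A=19 B=41 C=50 D=15 E=31] open={R10,R12,R13,R14,R5,R9}
Step 23: commit R12 -> on_hand[A=22 B=43 C=51 D=15 E=40] avail[A=19 B=41 C=50 D=15 E=31] open={R10,R13,R14,R5,R9}
Step 24: commit R13 -> on_hand[A=19 B=43 C=51 D=15 E=40] avail[A=19 B=41 C=50 D=15 E=31] open={R10,R14,R5,R9}
Open reservations: ['R10', 'R14', 'R5', 'R9'] -> 4

Answer: 4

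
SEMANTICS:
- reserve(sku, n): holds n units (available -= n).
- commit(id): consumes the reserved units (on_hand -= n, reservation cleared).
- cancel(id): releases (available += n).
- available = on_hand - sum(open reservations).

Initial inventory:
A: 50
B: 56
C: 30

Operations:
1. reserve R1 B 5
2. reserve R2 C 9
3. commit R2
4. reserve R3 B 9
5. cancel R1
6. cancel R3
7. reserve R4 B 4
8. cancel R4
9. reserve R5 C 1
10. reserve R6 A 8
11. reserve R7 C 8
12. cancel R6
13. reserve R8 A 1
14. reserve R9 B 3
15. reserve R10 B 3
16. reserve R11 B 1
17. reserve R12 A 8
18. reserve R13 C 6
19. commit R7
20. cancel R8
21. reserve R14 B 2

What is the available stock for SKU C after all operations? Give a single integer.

Step 1: reserve R1 B 5 -> on_hand[A=50 B=56 C=30] avail[A=50 B=51 C=30] open={R1}
Step 2: reserve R2 C 9 -> on_hand[A=50 B=56 C=30] avail[A=50 B=51 C=21] open={R1,R2}
Step 3: commit R2 -> on_hand[A=50 B=56 C=21] avail[A=50 B=51 C=21] open={R1}
Step 4: reserve R3 B 9 -> on_hand[A=50 B=56 C=21] avail[A=50 B=42 C=21] open={R1,R3}
Step 5: cancel R1 -> on_hand[A=50 B=56 C=21] avail[A=50 B=47 C=21] open={R3}
Step 6: cancel R3 -> on_hand[A=50 B=56 C=21] avail[A=50 B=56 C=21] open={}
Step 7: reserve R4 B 4 -> on_hand[A=50 B=56 C=21] avail[A=50 B=52 C=21] open={R4}
Step 8: cancel R4 -> on_hand[A=50 B=56 C=21] avail[A=50 B=56 C=21] open={}
Step 9: reserve R5 C 1 -> on_hand[A=50 B=56 C=21] avail[A=50 B=56 C=20] open={R5}
Step 10: reserve R6 A 8 -> on_hand[A=50 B=56 C=21] avail[A=42 B=56 C=20] open={R5,R6}
Step 11: reserve R7 C 8 -> on_hand[A=50 B=56 C=21] avail[A=42 B=56 C=12] open={R5,R6,R7}
Step 12: cancel R6 -> on_hand[A=50 B=56 C=21] avail[A=50 B=56 C=12] open={R5,R7}
Step 13: reserve R8 A 1 -> on_hand[A=50 B=56 C=21] avail[A=49 B=56 C=12] open={R5,R7,R8}
Step 14: reserve R9 B 3 -> on_hand[A=50 B=56 C=21] avail[A=49 B=53 C=12] open={R5,R7,R8,R9}
Step 15: reserve R10 B 3 -> on_hand[A=50 B=56 C=21] avail[A=49 B=50 C=12] open={R10,R5,R7,R8,R9}
Step 16: reserve R11 B 1 -> on_hand[A=50 B=56 C=21] avail[A=49 B=49 C=12] open={R10,R11,R5,R7,R8,R9}
Step 17: reserve R12 A 8 -> on_hand[A=50 B=56 C=21] avail[A=41 B=49 C=12] open={R10,R11,R12,R5,R7,R8,R9}
Step 18: reserve R13 C 6 -> on_hand[A=50 B=56 C=21] avail[A=41 B=49 C=6] open={R10,R11,R12,R13,R5,R7,R8,R9}
Step 19: commit R7 -> on_hand[A=50 B=56 C=13] avail[A=41 B=49 C=6] open={R10,R11,R12,R13,R5,R8,R9}
Step 20: cancel R8 -> on_hand[A=50 B=56 C=13] avail[A=42 B=49 C=6] open={R10,R11,R12,R13,R5,R9}
Step 21: reserve R14 B 2 -> on_hand[A=50 B=56 C=13] avail[A=42 B=47 C=6] open={R10,R11,R12,R13,R14,R5,R9}
Final available[C] = 6

Answer: 6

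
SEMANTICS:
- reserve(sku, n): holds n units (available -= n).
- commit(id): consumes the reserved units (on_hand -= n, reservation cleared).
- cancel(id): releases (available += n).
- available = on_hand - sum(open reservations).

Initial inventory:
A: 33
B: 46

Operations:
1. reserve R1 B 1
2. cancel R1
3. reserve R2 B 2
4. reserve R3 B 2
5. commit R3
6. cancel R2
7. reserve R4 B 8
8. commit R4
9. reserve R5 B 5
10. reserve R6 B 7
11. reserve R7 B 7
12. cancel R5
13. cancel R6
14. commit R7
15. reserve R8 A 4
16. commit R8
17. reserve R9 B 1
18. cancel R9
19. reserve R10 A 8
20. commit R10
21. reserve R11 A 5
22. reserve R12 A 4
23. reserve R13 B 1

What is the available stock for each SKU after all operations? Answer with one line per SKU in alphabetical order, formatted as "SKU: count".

Answer: A: 12
B: 28

Derivation:
Step 1: reserve R1 B 1 -> on_hand[A=33 B=46] avail[A=33 B=45] open={R1}
Step 2: cancel R1 -> on_hand[A=33 B=46] avail[A=33 B=46] open={}
Step 3: reserve R2 B 2 -> on_hand[A=33 B=46] avail[A=33 B=44] open={R2}
Step 4: reserve R3 B 2 -> on_hand[A=33 B=46] avail[A=33 B=42] open={R2,R3}
Step 5: commit R3 -> on_hand[A=33 B=44] avail[A=33 B=42] open={R2}
Step 6: cancel R2 -> on_hand[A=33 B=44] avail[A=33 B=44] open={}
Step 7: reserve R4 B 8 -> on_hand[A=33 B=44] avail[A=33 B=36] open={R4}
Step 8: commit R4 -> on_hand[A=33 B=36] avail[A=33 B=36] open={}
Step 9: reserve R5 B 5 -> on_hand[A=33 B=36] avail[A=33 B=31] open={R5}
Step 10: reserve R6 B 7 -> on_hand[A=33 B=36] avail[A=33 B=24] open={R5,R6}
Step 11: reserve R7 B 7 -> on_hand[A=33 B=36] avail[A=33 B=17] open={R5,R6,R7}
Step 12: cancel R5 -> on_hand[A=33 B=36] avail[A=33 B=22] open={R6,R7}
Step 13: cancel R6 -> on_hand[A=33 B=36] avail[A=33 B=29] open={R7}
Step 14: commit R7 -> on_hand[A=33 B=29] avail[A=33 B=29] open={}
Step 15: reserve R8 A 4 -> on_hand[A=33 B=29] avail[A=29 B=29] open={R8}
Step 16: commit R8 -> on_hand[A=29 B=29] avail[A=29 B=29] open={}
Step 17: reserve R9 B 1 -> on_hand[A=29 B=29] avail[A=29 B=28] open={R9}
Step 18: cancel R9 -> on_hand[A=29 B=29] avail[A=29 B=29] open={}
Step 19: reserve R10 A 8 -> on_hand[A=29 B=29] avail[A=21 B=29] open={R10}
Step 20: commit R10 -> on_hand[A=21 B=29] avail[A=21 B=29] open={}
Step 21: reserve R11 A 5 -> on_hand[A=21 B=29] avail[A=16 B=29] open={R11}
Step 22: reserve R12 A 4 -> on_hand[A=21 B=29] avail[A=12 B=29] open={R11,R12}
Step 23: reserve R13 B 1 -> on_hand[A=21 B=29] avail[A=12 B=28] open={R11,R12,R13}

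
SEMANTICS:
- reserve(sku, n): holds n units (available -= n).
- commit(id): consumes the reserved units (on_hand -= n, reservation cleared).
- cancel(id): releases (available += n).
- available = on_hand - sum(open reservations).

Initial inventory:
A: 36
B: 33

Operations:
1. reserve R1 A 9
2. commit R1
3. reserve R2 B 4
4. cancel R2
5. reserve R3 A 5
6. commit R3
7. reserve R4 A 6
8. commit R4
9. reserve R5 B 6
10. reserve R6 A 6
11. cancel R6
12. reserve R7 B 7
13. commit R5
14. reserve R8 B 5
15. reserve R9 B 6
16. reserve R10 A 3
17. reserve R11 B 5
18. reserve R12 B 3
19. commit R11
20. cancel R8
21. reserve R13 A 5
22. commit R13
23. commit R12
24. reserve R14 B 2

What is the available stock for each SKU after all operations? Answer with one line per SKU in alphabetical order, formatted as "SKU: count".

Answer: A: 8
B: 4

Derivation:
Step 1: reserve R1 A 9 -> on_hand[A=36 B=33] avail[A=27 B=33] open={R1}
Step 2: commit R1 -> on_hand[A=27 B=33] avail[A=27 B=33] open={}
Step 3: reserve R2 B 4 -> on_hand[A=27 B=33] avail[A=27 B=29] open={R2}
Step 4: cancel R2 -> on_hand[A=27 B=33] avail[A=27 B=33] open={}
Step 5: reserve R3 A 5 -> on_hand[A=27 B=33] avail[A=22 B=33] open={R3}
Step 6: commit R3 -> on_hand[A=22 B=33] avail[A=22 B=33] open={}
Step 7: reserve R4 A 6 -> on_hand[A=22 B=33] avail[A=16 B=33] open={R4}
Step 8: commit R4 -> on_hand[A=16 B=33] avail[A=16 B=33] open={}
Step 9: reserve R5 B 6 -> on_hand[A=16 B=33] avail[A=16 B=27] open={R5}
Step 10: reserve R6 A 6 -> on_hand[A=16 B=33] avail[A=10 B=27] open={R5,R6}
Step 11: cancel R6 -> on_hand[A=16 B=33] avail[A=16 B=27] open={R5}
Step 12: reserve R7 B 7 -> on_hand[A=16 B=33] avail[A=16 B=20] open={R5,R7}
Step 13: commit R5 -> on_hand[A=16 B=27] avail[A=16 B=20] open={R7}
Step 14: reserve R8 B 5 -> on_hand[A=16 B=27] avail[A=16 B=15] open={R7,R8}
Step 15: reserve R9 B 6 -> on_hand[A=16 B=27] avail[A=16 B=9] open={R7,R8,R9}
Step 16: reserve R10 A 3 -> on_hand[A=16 B=27] avail[A=13 B=9] open={R10,R7,R8,R9}
Step 17: reserve R11 B 5 -> on_hand[A=16 B=27] avail[A=13 B=4] open={R10,R11,R7,R8,R9}
Step 18: reserve R12 B 3 -> on_hand[A=16 B=27] avail[A=13 B=1] open={R10,R11,R12,R7,R8,R9}
Step 19: commit R11 -> on_hand[A=16 B=22] avail[A=13 B=1] open={R10,R12,R7,R8,R9}
Step 20: cancel R8 -> on_hand[A=16 B=22] avail[A=13 B=6] open={R10,R12,R7,R9}
Step 21: reserve R13 A 5 -> on_hand[A=16 B=22] avail[A=8 B=6] open={R10,R12,R13,R7,R9}
Step 22: commit R13 -> on_hand[A=11 B=22] avail[A=8 B=6] open={R10,R12,R7,R9}
Step 23: commit R12 -> on_hand[A=11 B=19] avail[A=8 B=6] open={R10,R7,R9}
Step 24: reserve R14 B 2 -> on_hand[A=11 B=19] avail[A=8 B=4] open={R10,R14,R7,R9}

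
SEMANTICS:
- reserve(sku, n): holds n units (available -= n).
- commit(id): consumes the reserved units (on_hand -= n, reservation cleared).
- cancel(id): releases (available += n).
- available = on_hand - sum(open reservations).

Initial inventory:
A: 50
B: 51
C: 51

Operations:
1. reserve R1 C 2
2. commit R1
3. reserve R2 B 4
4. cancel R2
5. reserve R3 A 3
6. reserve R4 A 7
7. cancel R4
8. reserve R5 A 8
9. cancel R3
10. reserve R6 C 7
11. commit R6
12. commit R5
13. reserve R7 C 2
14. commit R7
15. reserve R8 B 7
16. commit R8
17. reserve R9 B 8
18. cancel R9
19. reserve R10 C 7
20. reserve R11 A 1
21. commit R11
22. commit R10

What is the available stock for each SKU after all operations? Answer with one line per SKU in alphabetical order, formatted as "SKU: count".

Step 1: reserve R1 C 2 -> on_hand[A=50 B=51 C=51] avail[A=50 B=51 C=49] open={R1}
Step 2: commit R1 -> on_hand[A=50 B=51 C=49] avail[A=50 B=51 C=49] open={}
Step 3: reserve R2 B 4 -> on_hand[A=50 B=51 C=49] avail[A=50 B=47 C=49] open={R2}
Step 4: cancel R2 -> on_hand[A=50 B=51 C=49] avail[A=50 B=51 C=49] open={}
Step 5: reserve R3 A 3 -> on_hand[A=50 B=51 C=49] avail[A=47 B=51 C=49] open={R3}
Step 6: reserve R4 A 7 -> on_hand[A=50 B=51 C=49] avail[A=40 B=51 C=49] open={R3,R4}
Step 7: cancel R4 -> on_hand[A=50 B=51 C=49] avail[A=47 B=51 C=49] open={R3}
Step 8: reserve R5 A 8 -> on_hand[A=50 B=51 C=49] avail[A=39 B=51 C=49] open={R3,R5}
Step 9: cancel R3 -> on_hand[A=50 B=51 C=49] avail[A=42 B=51 C=49] open={R5}
Step 10: reserve R6 C 7 -> on_hand[A=50 B=51 C=49] avail[A=42 B=51 C=42] open={R5,R6}
Step 11: commit R6 -> on_hand[A=50 B=51 C=42] avail[A=42 B=51 C=42] open={R5}
Step 12: commit R5 -> on_hand[A=42 B=51 C=42] avail[A=42 B=51 C=42] open={}
Step 13: reserve R7 C 2 -> on_hand[A=42 B=51 C=42] avail[A=42 B=51 C=40] open={R7}
Step 14: commit R7 -> on_hand[A=42 B=51 C=40] avail[A=42 B=51 C=40] open={}
Step 15: reserve R8 B 7 -> on_hand[A=42 B=51 C=40] avail[A=42 B=44 C=40] open={R8}
Step 16: commit R8 -> on_hand[A=42 B=44 C=40] avail[A=42 B=44 C=40] open={}
Step 17: reserve R9 B 8 -> on_hand[A=42 B=44 C=40] avail[A=42 B=36 C=40] open={R9}
Step 18: cancel R9 -> on_hand[A=42 B=44 C=40] avail[A=42 B=44 C=40] open={}
Step 19: reserve R10 C 7 -> on_hand[A=42 B=44 C=40] avail[A=42 B=44 C=33] open={R10}
Step 20: reserve R11 A 1 -> on_hand[A=42 B=44 C=40] avail[A=41 B=44 C=33] open={R10,R11}
Step 21: commit R11 -> on_hand[A=41 B=44 C=40] avail[A=41 B=44 C=33] open={R10}
Step 22: commit R10 -> on_hand[A=41 B=44 C=33] avail[A=41 B=44 C=33] open={}

Answer: A: 41
B: 44
C: 33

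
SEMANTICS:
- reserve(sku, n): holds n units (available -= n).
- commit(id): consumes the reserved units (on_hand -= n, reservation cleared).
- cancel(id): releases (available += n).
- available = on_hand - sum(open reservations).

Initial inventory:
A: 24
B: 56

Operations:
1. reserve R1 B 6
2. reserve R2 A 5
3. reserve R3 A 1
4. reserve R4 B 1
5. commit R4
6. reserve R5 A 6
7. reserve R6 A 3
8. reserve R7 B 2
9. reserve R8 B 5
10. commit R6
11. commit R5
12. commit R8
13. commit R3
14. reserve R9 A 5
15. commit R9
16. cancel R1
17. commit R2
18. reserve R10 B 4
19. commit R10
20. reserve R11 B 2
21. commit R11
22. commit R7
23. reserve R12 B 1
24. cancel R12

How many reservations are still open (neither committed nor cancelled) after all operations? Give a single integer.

Step 1: reserve R1 B 6 -> on_hand[A=24 B=56] avail[A=24 B=50] open={R1}
Step 2: reserve R2 A 5 -> on_hand[A=24 B=56] avail[A=19 B=50] open={R1,R2}
Step 3: reserve R3 A 1 -> on_hand[A=24 B=56] avail[A=18 B=50] open={R1,R2,R3}
Step 4: reserve R4 B 1 -> on_hand[A=24 B=56] avail[A=18 B=49] open={R1,R2,R3,R4}
Step 5: commit R4 -> on_hand[A=24 B=55] avail[A=18 B=49] open={R1,R2,R3}
Step 6: reserve R5 A 6 -> on_hand[A=24 B=55] avail[A=12 B=49] open={R1,R2,R3,R5}
Step 7: reserve R6 A 3 -> on_hand[A=24 B=55] avail[A=9 B=49] open={R1,R2,R3,R5,R6}
Step 8: reserve R7 B 2 -> on_hand[A=24 B=55] avail[A=9 B=47] open={R1,R2,R3,R5,R6,R7}
Step 9: reserve R8 B 5 -> on_hand[A=24 B=55] avail[A=9 B=42] open={R1,R2,R3,R5,R6,R7,R8}
Step 10: commit R6 -> on_hand[A=21 B=55] avail[A=9 B=42] open={R1,R2,R3,R5,R7,R8}
Step 11: commit R5 -> on_hand[A=15 B=55] avail[A=9 B=42] open={R1,R2,R3,R7,R8}
Step 12: commit R8 -> on_hand[A=15 B=50] avail[A=9 B=42] open={R1,R2,R3,R7}
Step 13: commit R3 -> on_hand[A=14 B=50] avail[A=9 B=42] open={R1,R2,R7}
Step 14: reserve R9 A 5 -> on_hand[A=14 B=50] avail[A=4 B=42] open={R1,R2,R7,R9}
Step 15: commit R9 -> on_hand[A=9 B=50] avail[A=4 B=42] open={R1,R2,R7}
Step 16: cancel R1 -> on_hand[A=9 B=50] avail[A=4 B=48] open={R2,R7}
Step 17: commit R2 -> on_hand[A=4 B=50] avail[A=4 B=48] open={R7}
Step 18: reserve R10 B 4 -> on_hand[A=4 B=50] avail[A=4 B=44] open={R10,R7}
Step 19: commit R10 -> on_hand[A=4 B=46] avail[A=4 B=44] open={R7}
Step 20: reserve R11 B 2 -> on_hand[A=4 B=46] avail[A=4 B=42] open={R11,R7}
Step 21: commit R11 -> on_hand[A=4 B=44] avail[A=4 B=42] open={R7}
Step 22: commit R7 -> on_hand[A=4 B=42] avail[A=4 B=42] open={}
Step 23: reserve R12 B 1 -> on_hand[A=4 B=42] avail[A=4 B=41] open={R12}
Step 24: cancel R12 -> on_hand[A=4 B=42] avail[A=4 B=42] open={}
Open reservations: [] -> 0

Answer: 0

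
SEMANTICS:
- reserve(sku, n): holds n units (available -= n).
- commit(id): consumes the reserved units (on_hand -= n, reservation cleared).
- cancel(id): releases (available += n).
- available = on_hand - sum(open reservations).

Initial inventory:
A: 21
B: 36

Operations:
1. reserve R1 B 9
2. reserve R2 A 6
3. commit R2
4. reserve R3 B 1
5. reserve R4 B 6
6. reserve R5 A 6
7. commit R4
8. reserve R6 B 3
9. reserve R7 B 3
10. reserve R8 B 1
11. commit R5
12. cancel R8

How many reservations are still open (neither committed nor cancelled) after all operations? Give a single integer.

Answer: 4

Derivation:
Step 1: reserve R1 B 9 -> on_hand[A=21 B=36] avail[A=21 B=27] open={R1}
Step 2: reserve R2 A 6 -> on_hand[A=21 B=36] avail[A=15 B=27] open={R1,R2}
Step 3: commit R2 -> on_hand[A=15 B=36] avail[A=15 B=27] open={R1}
Step 4: reserve R3 B 1 -> on_hand[A=15 B=36] avail[A=15 B=26] open={R1,R3}
Step 5: reserve R4 B 6 -> on_hand[A=15 B=36] avail[A=15 B=20] open={R1,R3,R4}
Step 6: reserve R5 A 6 -> on_hand[A=15 B=36] avail[A=9 B=20] open={R1,R3,R4,R5}
Step 7: commit R4 -> on_hand[A=15 B=30] avail[A=9 B=20] open={R1,R3,R5}
Step 8: reserve R6 B 3 -> on_hand[A=15 B=30] avail[A=9 B=17] open={R1,R3,R5,R6}
Step 9: reserve R7 B 3 -> on_hand[A=15 B=30] avail[A=9 B=14] open={R1,R3,R5,R6,R7}
Step 10: reserve R8 B 1 -> on_hand[A=15 B=30] avail[A=9 B=13] open={R1,R3,R5,R6,R7,R8}
Step 11: commit R5 -> on_hand[A=9 B=30] avail[A=9 B=13] open={R1,R3,R6,R7,R8}
Step 12: cancel R8 -> on_hand[A=9 B=30] avail[A=9 B=14] open={R1,R3,R6,R7}
Open reservations: ['R1', 'R3', 'R6', 'R7'] -> 4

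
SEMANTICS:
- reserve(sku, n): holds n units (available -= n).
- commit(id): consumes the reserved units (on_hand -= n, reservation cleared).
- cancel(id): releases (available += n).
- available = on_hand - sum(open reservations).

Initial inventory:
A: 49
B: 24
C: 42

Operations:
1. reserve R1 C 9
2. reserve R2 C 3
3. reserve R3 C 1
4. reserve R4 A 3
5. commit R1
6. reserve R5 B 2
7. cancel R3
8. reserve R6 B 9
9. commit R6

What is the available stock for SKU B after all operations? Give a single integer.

Step 1: reserve R1 C 9 -> on_hand[A=49 B=24 C=42] avail[A=49 B=24 C=33] open={R1}
Step 2: reserve R2 C 3 -> on_hand[A=49 B=24 C=42] avail[A=49 B=24 C=30] open={R1,R2}
Step 3: reserve R3 C 1 -> on_hand[A=49 B=24 C=42] avail[A=49 B=24 C=29] open={R1,R2,R3}
Step 4: reserve R4 A 3 -> on_hand[A=49 B=24 C=42] avail[A=46 B=24 C=29] open={R1,R2,R3,R4}
Step 5: commit R1 -> on_hand[A=49 B=24 C=33] avail[A=46 B=24 C=29] open={R2,R3,R4}
Step 6: reserve R5 B 2 -> on_hand[A=49 B=24 C=33] avail[A=46 B=22 C=29] open={R2,R3,R4,R5}
Step 7: cancel R3 -> on_hand[A=49 B=24 C=33] avail[A=46 B=22 C=30] open={R2,R4,R5}
Step 8: reserve R6 B 9 -> on_hand[A=49 B=24 C=33] avail[A=46 B=13 C=30] open={R2,R4,R5,R6}
Step 9: commit R6 -> on_hand[A=49 B=15 C=33] avail[A=46 B=13 C=30] open={R2,R4,R5}
Final available[B] = 13

Answer: 13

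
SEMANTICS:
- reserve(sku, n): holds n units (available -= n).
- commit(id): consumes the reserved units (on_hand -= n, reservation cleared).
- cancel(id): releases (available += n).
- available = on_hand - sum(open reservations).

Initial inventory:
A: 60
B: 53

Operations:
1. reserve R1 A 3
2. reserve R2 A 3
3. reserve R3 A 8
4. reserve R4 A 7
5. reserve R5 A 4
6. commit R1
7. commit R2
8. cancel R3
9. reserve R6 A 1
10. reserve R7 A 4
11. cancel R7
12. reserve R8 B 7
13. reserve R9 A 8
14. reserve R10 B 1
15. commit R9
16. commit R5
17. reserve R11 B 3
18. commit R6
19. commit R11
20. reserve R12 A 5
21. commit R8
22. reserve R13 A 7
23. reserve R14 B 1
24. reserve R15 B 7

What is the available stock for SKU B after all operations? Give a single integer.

Answer: 34

Derivation:
Step 1: reserve R1 A 3 -> on_hand[A=60 B=53] avail[A=57 B=53] open={R1}
Step 2: reserve R2 A 3 -> on_hand[A=60 B=53] avail[A=54 B=53] open={R1,R2}
Step 3: reserve R3 A 8 -> on_hand[A=60 B=53] avail[A=46 B=53] open={R1,R2,R3}
Step 4: reserve R4 A 7 -> on_hand[A=60 B=53] avail[A=39 B=53] open={R1,R2,R3,R4}
Step 5: reserve R5 A 4 -> on_hand[A=60 B=53] avail[A=35 B=53] open={R1,R2,R3,R4,R5}
Step 6: commit R1 -> on_hand[A=57 B=53] avail[A=35 B=53] open={R2,R3,R4,R5}
Step 7: commit R2 -> on_hand[A=54 B=53] avail[A=35 B=53] open={R3,R4,R5}
Step 8: cancel R3 -> on_hand[A=54 B=53] avail[A=43 B=53] open={R4,R5}
Step 9: reserve R6 A 1 -> on_hand[A=54 B=53] avail[A=42 B=53] open={R4,R5,R6}
Step 10: reserve R7 A 4 -> on_hand[A=54 B=53] avail[A=38 B=53] open={R4,R5,R6,R7}
Step 11: cancel R7 -> on_hand[A=54 B=53] avail[A=42 B=53] open={R4,R5,R6}
Step 12: reserve R8 B 7 -> on_hand[A=54 B=53] avail[A=42 B=46] open={R4,R5,R6,R8}
Step 13: reserve R9 A 8 -> on_hand[A=54 B=53] avail[A=34 B=46] open={R4,R5,R6,R8,R9}
Step 14: reserve R10 B 1 -> on_hand[A=54 B=53] avail[A=34 B=45] open={R10,R4,R5,R6,R8,R9}
Step 15: commit R9 -> on_hand[A=46 B=53] avail[A=34 B=45] open={R10,R4,R5,R6,R8}
Step 16: commit R5 -> on_hand[A=42 B=53] avail[A=34 B=45] open={R10,R4,R6,R8}
Step 17: reserve R11 B 3 -> on_hand[A=42 B=53] avail[A=34 B=42] open={R10,R11,R4,R6,R8}
Step 18: commit R6 -> on_hand[A=41 B=53] avail[A=34 B=42] open={R10,R11,R4,R8}
Step 19: commit R11 -> on_hand[A=41 B=50] avail[A=34 B=42] open={R10,R4,R8}
Step 20: reserve R12 A 5 -> on_hand[A=41 B=50] avail[A=29 B=42] open={R10,R12,R4,R8}
Step 21: commit R8 -> on_hand[A=41 B=43] avail[A=29 B=42] open={R10,R12,R4}
Step 22: reserve R13 A 7 -> on_hand[A=41 B=43] avail[A=22 B=42] open={R10,R12,R13,R4}
Step 23: reserve R14 B 1 -> on_hand[A=41 B=43] avail[A=22 B=41] open={R10,R12,R13,R14,R4}
Step 24: reserve R15 B 7 -> on_hand[A=41 B=43] avail[A=22 B=34] open={R10,R12,R13,R14,R15,R4}
Final available[B] = 34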